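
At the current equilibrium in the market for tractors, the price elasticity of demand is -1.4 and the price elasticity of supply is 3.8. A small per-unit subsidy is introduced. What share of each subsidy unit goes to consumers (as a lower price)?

For a small subsidy around the equilibrium, the benefit split depends on the relative slopes, which at a point are proportional to the elasticities.
Buyer share = εs/(εs + |εd|) = 3.8/(3.8 + 1.4) = 19/26; seller share = |εd|/(εs + |εd|) = 7/26.

Consumer share = 19/26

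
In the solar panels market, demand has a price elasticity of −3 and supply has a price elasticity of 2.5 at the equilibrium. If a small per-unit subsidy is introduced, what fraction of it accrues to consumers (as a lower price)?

For a small subsidy around the equilibrium, the benefit split depends on the relative slopes, which at a point are proportional to the elasticities.
Buyer share = εs/(εs + |εd|) = 2.5/(2.5 + 3) = 5/11; seller share = |εd|/(εs + |εd|) = 6/11.

Consumer share = 5/11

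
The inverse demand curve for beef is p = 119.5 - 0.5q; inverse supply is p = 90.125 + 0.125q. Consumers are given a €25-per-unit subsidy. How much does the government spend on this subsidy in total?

Pre-subsidy: 119.5 - 0.5q = 90.125 + 0.125q gives q* = 47 and p* = 96.
With the rebate, buyers effectively pay pb = ps − 25, where ps is the price sellers receive.
On the curves, pb = 119.5 - 0.5q and ps = 90.125 + 0.125q; the wedge ps − pb = 25 gives 90.125 + 0.125q − (119.5 - 0.5q) = 25, so q' = 87.
Then pb = 119.5 − 0.5·87 = 76 and ps = 90.125 + 0.125·87 = 101.
Government outlay = subsidy × quantity = 25 × 87 = 2175.

Government cost = €2175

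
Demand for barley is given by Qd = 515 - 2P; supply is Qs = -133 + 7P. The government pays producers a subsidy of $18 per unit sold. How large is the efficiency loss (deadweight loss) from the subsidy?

Pre-subsidy: 515 - 2P = -133 + 7P gives P* = 72, Q* = 371.
With the subsidy, sellers receive Ps = Pb + 18 for each unit, where Pb is the price buyers pay.
Supply in terms of Pb becomes Qs = -133 + 7(Pb + 18) = -7 + 7Pb. Setting this equal to demand: 515 - 2Pb = -7 + 7Pb, so Pb = 58.
Sellers receive Ps = 58 + 18 = 76; Q' = 515 − 2·58 = 399.
The subsidy expands output by 399 − 371 = 28 past the efficient level; on those units the gap between marginal cost and willingness to pay runs from 0 up to 18.
DWL = ½ × 18 × 28 = 252.

Deadweight loss = $252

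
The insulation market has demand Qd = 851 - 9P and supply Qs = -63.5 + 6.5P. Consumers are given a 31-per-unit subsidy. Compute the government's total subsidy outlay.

Government cost = 13547

Pre-subsidy: 851 - 9P = -63.5 + 6.5P gives P* = 59, Q* = 320.
With the rebate, buyers effectively pay Pb = Ps − 31, where Ps is the price sellers receive.
Demand in terms of Ps becomes Qd = 851 − 9(Ps − 31) = 1130 - 9Ps. Setting this equal to supply: 1130 - 9Ps = -63.5 + 6.5Ps, so Ps = 77.
Buyers pay Pb = 77 − 31 = 46; Q' = -63.5 + 6.5·77 = 437.
Government outlay = subsidy × quantity = 31 × 437 = 13547.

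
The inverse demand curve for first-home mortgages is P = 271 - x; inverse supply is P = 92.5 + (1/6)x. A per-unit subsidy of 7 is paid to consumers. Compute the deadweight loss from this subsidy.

Deadweight loss = 21

Pre-subsidy: 271 - x = 92.5 + (1/6)x gives x* = 153 and P* = 118.
With the rebate, buyers effectively pay Pb = Ps − 7, where Ps is the price sellers receive.
On the curves, Pb = 271 - x and Ps = 92.5 + (1/6)x; the wedge Ps − Pb = 7 gives 92.5 + (1/6)x − (271 - x) = 7, so x' = 159.
Then Pb = 271 − 1·159 = 112 and Ps = 92.5 + (1/6)·159 = 119.
The subsidy expands output by 159 − 153 = 6 past the efficient level; on those units the gap between marginal cost and willingness to pay runs from 0 up to 7.
DWL = ½ × 7 × 6 = 21.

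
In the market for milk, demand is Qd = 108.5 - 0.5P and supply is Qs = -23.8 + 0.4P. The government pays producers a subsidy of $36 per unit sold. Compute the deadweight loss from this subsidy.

Pre-subsidy: 108.5 - 0.5P = -23.8 + 0.4P gives P* = 147, Q* = 35.
With the subsidy, sellers receive Ps = Pb + 36 for each unit, where Pb is the price buyers pay.
Supply in terms of Pb becomes Qs = -23.8 + 0.4(Pb + 36) = -9.4 + 0.4Pb. Setting this equal to demand: 108.5 - 0.5Pb = -9.4 + 0.4Pb, so Pb = 131.
Sellers receive Ps = 131 + 36 = 167; Q' = 108.5 − 0.5·131 = 43.
The subsidy expands output by 43 − 35 = 8 past the efficient level; on those units the gap between marginal cost and willingness to pay runs from 0 up to 36.
DWL = ½ × 36 × 8 = 144.

Deadweight loss = $144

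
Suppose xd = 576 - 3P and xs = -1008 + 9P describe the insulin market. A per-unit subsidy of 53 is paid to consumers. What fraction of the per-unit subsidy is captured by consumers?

Pre-subsidy: 576 - 3P = -1008 + 9P gives P* = 132, x* = 180.
With the rebate, buyers effectively pay Pb = Ps − 53, where Ps is the price sellers receive.
Demand in terms of Ps becomes xd = 576 − 3(Ps − 53) = 735 - 3Ps. Setting this equal to supply: 735 - 3Ps = -1008 + 9Ps, so Ps = 145.25.
Buyers pay Pb = 145.25 − 53 = 92.25; x' = -1008 + 9·145.25 = 299.25.
Buyers' price falls by P* − Pb = 132 − 92.25 = 39.75; sellers' price rises by Ps − P* = 145.25 − 132 = 13.25.
So consumers capture 39.75/53 = 0.75 of each unit of subsidy.

Consumer share = 0.75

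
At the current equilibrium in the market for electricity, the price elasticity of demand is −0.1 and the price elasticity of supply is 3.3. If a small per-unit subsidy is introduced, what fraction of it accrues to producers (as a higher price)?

Producer share = 1/34

For a small subsidy around the equilibrium, the benefit split depends on the relative slopes, which at a point are proportional to the elasticities.
Buyer share = εs/(εs + |εd|) = 3.3/(3.3 + 0.1) = 33/34; seller share = |εd|/(εs + |εd|) = 1/34.
So producers capture 1/34 of the subsidy.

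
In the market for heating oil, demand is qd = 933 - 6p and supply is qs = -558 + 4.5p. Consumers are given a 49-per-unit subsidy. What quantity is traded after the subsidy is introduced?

Pre-subsidy: 933 - 6p = -558 + 4.5p gives p* = 142, q* = 81.
With the rebate, buyers effectively pay pb = ps − 49, where ps is the price sellers receive.
Demand in terms of ps becomes qd = 933 − 6(ps − 49) = 1227 - 6ps. Setting this equal to supply: 1227 - 6ps = -558 + 4.5ps, so ps = 170.
Buyers pay pb = 170 − 49 = 121; q' = -558 + 4.5·170 = 207.

q' = 207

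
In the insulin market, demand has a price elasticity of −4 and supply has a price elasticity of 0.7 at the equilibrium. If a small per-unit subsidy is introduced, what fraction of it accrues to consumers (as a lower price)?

Consumer share = 7/47

For a small subsidy around the equilibrium, the benefit split depends on the relative slopes, which at a point are proportional to the elasticities.
Buyer share = εs/(εs + |εd|) = 0.7/(0.7 + 4) = 7/47; seller share = |εd|/(εs + |εd|) = 40/47.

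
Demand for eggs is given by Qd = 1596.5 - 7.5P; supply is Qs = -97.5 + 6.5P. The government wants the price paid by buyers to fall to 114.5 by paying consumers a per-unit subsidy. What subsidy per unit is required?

Required subsidy s = 14 per unit

At a buyer price of 114.5, quantity demanded is 1596.5 − 7.5·114.5 = 737.75.
Sellers supply 737.75 only when they receive Ps with -97.5 + 6.5·Ps = 737.75, i.e. Ps = 128.5.
s = Ps − Pb = 128.5 − 114.5 = 14.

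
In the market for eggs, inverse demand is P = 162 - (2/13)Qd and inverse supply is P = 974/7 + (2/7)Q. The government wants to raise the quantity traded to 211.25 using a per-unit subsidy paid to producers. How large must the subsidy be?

At Q = 211.25, from the demand curve buyers pay Pb = 162 − (2/13)·211.25 = 129.5; from the supply curve sellers need Ps = 974/7 + (2/7)·211.25 = 199.5.
The subsidy must fill the gap: s = Ps − Pb = 199.5 − 129.5 = 70.

Required subsidy s = 70 per unit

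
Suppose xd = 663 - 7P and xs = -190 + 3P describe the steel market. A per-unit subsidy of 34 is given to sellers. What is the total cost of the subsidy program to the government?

Pre-subsidy: 663 - 7P = -190 + 3P gives P* = 85.3, x* = 65.9.
With the subsidy, sellers receive Ps = Pb + 34 for each unit, where Pb is the price buyers pay.
Supply in terms of Pb becomes xs = -190 + 3(Pb + 34) = -88 + 3Pb. Setting this equal to demand: 663 - 7Pb = -88 + 3Pb, so Pb = 75.1.
Sellers receive Ps = 75.1 + 34 = 109.1; x' = 663 − 7·75.1 = 137.3.
Government outlay = subsidy × quantity = 34 × 137.3 = 4668.2.

Government cost = 4668.2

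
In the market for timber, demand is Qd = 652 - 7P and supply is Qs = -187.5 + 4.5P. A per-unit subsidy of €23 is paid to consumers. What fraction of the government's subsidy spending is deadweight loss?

Pre-subsidy: 652 - 7P = -187.5 + 4.5P gives P* = 73, Q* = 141.
With the rebate, buyers effectively pay Pb = Ps − 23, where Ps is the price sellers receive.
Demand in terms of Ps becomes Qd = 652 − 7(Ps − 23) = 813 - 7Ps. Setting this equal to supply: 813 - 7Ps = -187.5 + 4.5Ps, so Ps = 87.
Buyers pay Pb = 87 − 23 = 64; Q' = -187.5 + 4.5·87 = 204.
ΔCS = ½(141 + 204)(73 − 64) = 1552.5; ΔPS = ½(141 + 204)(87 − 73) = 2415.
Government spending = 23 × 204 = 4692.
DWL = ½ × 23 × (204 − 141) = 724.5; fraction = 724.5 / 4692 = 21/136.

DWL / government spending = 21/136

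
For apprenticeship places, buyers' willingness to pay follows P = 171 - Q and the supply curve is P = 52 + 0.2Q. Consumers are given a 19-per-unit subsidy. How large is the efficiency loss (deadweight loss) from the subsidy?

Deadweight loss = 1805/12

Pre-subsidy: 171 - Q = 52 + 0.2Q gives Q* = 595/6 and P* = 431/6.
With the rebate, buyers effectively pay Pb = Ps − 19, where Ps is the price sellers receive.
On the curves, Pb = 171 - Q and Ps = 52 + 0.2Q; the wedge Ps − Pb = 19 gives 52 + 0.2Q − (171 - Q) = 19, so Q' = 115.
Then Pb = 171 − 1·115 = 56 and Ps = 52 + 0.2·115 = 75.
The subsidy expands output by 115 − 595/6 = 95/6 past the efficient level; on those units the gap between marginal cost and willingness to pay runs from 0 up to 19.
DWL = ½ × 19 × 95/6 = 1805/12.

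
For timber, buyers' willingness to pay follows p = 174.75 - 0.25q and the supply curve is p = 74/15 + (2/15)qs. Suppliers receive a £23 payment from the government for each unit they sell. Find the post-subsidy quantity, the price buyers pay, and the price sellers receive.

Pre-subsidy: 174.75 - 0.25q = 74/15 + (2/15)q gives q* = 443 and p* = 64.
With the subsidy, sellers receive ps = pb + 23 for each unit, where pb is the price buyers pay.
On the curves, pb = 174.75 - 0.25q and ps = 74/15 + (2/15)q; the wedge ps − pb = 23 gives 74/15 + (2/15)q − (174.75 - 0.25q) = 23, so q' = 503.
Then pb = 174.75 − 0.25·503 = 49 and ps = 74/15 + (2/15)·503 = 72.

q' = 503; buyers pay £49; sellers receive £72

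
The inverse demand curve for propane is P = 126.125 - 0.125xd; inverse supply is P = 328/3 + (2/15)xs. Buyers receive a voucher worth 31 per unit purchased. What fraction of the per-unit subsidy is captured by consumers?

Pre-subsidy: 126.125 - 0.125x = 328/3 + (2/15)x gives x* = 65 and P* = 118.
With the rebate, buyers effectively pay Pb = Ps − 31, where Ps is the price sellers receive.
On the curves, Pb = 126.125 - 0.125x and Ps = 328/3 + (2/15)x; the wedge Ps − Pb = 31 gives 328/3 + (2/15)x − (126.125 - 0.125x) = 31, so x' = 185.
Then Pb = 126.125 − 0.125·185 = 103 and Ps = 328/3 + (2/15)·185 = 134.
Buyers' price falls by P* − Pb = 118 − 103 = 15; sellers' price rises by Ps − P* = 134 − 118 = 16.
So consumers capture 15/31 = 15/31 of each unit of subsidy.

Consumer share = 15/31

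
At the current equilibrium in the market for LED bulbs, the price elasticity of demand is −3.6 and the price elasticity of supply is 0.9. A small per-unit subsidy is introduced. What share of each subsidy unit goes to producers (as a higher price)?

For a small subsidy around the equilibrium, the benefit split depends on the relative slopes, which at a point are proportional to the elasticities.
Buyer share = εs/(εs + |εd|) = 0.9/(0.9 + 3.6) = 0.2; seller share = |εd|/(εs + |εd|) = 0.8.
So producers capture 0.8 of the subsidy.

Producer share = 0.8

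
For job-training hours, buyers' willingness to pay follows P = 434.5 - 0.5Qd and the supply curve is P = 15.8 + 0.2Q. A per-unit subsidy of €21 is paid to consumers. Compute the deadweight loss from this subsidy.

Pre-subsidy: 434.5 - 0.5Q = 15.8 + 0.2Q gives Q* = 4187/7 and P* = 948/7.
With the rebate, buyers effectively pay Pb = Ps − 21, where Ps is the price sellers receive.
On the curves, Pb = 434.5 - 0.5Q and Ps = 15.8 + 0.2Q; the wedge Ps − Pb = 21 gives 15.8 + 0.2Q − (434.5 - 0.5Q) = 21, so Q' = 4397/7.
Then Pb = 434.5 − 0.5·(4397/7) = 843/7 and Ps = 15.8 + 0.2·(4397/7) = 990/7.
The subsidy expands output by 4397/7 − 4187/7 = 30 past the efficient level; on those units the gap between marginal cost and willingness to pay runs from 0 up to 21.
DWL = ½ × 21 × 30 = 315.

Deadweight loss = €315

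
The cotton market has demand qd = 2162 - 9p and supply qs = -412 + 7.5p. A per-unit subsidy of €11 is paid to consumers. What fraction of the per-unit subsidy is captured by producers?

Producer share = 6/11

Pre-subsidy: 2162 - 9p = -412 + 7.5p gives p* = 156, q* = 758.
With the rebate, buyers effectively pay pb = ps − 11, where ps is the price sellers receive.
Demand in terms of ps becomes qd = 2162 − 9(ps − 11) = 2261 - 9ps. Setting this equal to supply: 2261 - 9ps = -412 + 7.5ps, so ps = 162.
Buyers pay pb = 162 − 11 = 151; q' = -412 + 7.5·162 = 803.
Buyers' price falls by p* − pb = 156 − 151 = 5; sellers' price rises by ps − p* = 162 − 156 = 6.
So producers capture 6/11 = 6/11 of each unit of subsidy.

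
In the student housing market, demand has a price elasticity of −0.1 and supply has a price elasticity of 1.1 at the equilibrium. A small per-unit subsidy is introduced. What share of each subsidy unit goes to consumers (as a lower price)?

Consumer share = 11/12

For a small subsidy around the equilibrium, the benefit split depends on the relative slopes, which at a point are proportional to the elasticities.
Buyer share = εs/(εs + |εd|) = 1.1/(1.1 + 0.1) = 11/12; seller share = |εd|/(εs + |εd|) = 1/12.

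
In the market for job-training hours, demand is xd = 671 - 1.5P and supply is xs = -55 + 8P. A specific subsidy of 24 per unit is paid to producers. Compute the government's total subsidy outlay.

Pre-subsidy: 671 - 1.5P = -55 + 8P gives P* = 1452/19, x* = 10571/19.
With the subsidy, sellers receive Ps = Pb + 24 for each unit, where Pb is the price buyers pay.
Supply in terms of Pb becomes xs = -55 + 8(Pb + 24) = 137 + 8Pb. Setting this equal to demand: 671 - 1.5Pb = 137 + 8Pb, so Pb = 1068/19.
Sellers receive Ps = 1068/19 + 24 = 1524/19; x' = 671 − 1.5·(1068/19) = 11147/19.
Government outlay = subsidy × quantity = 24 × 11147/19 = 267528/19.

Government cost = 267528/19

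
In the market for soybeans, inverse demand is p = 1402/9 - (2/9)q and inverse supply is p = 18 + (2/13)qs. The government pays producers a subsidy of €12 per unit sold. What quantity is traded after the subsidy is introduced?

Pre-subsidy: 1402/9 - (2/9)q = 18 + (2/13)q gives q* = 4030/11 and p* = 818/11.
With the subsidy, sellers receive ps = pb + 12 for each unit, where pb is the price buyers pay.
On the curves, pb = 1402/9 - (2/9)q and ps = 18 + (2/13)q; the wedge ps − pb = 12 gives 18 + (2/13)q − (1402/9 - (2/9)q) = 12, so q' = 4381/11.
Then pb = 1402/9 − (2/9)·(4381/11) = 740/11 and ps = 18 + (2/13)·(4381/11) = 872/11.

q' = 4381/11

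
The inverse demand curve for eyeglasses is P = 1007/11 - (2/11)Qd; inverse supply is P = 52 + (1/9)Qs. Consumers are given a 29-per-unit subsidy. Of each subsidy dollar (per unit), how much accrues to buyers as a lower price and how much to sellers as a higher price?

Pre-subsidy: 1007/11 - (2/11)Q = 52 + (1/9)Q gives Q* = 135 and P* = 67.
With the rebate, buyers effectively pay Pb = Ps − 29, where Ps is the price sellers receive.
On the curves, Pb = 1007/11 - (2/11)Q and Ps = 52 + (1/9)Q; the wedge Ps − Pb = 29 gives 52 + (1/9)Q − (1007/11 - (2/11)Q) = 29, so Q' = 234.
Then Pb = 1007/11 − (2/11)·234 = 49 and Ps = 52 + (1/9)·234 = 78.
Buyers' price falls by P* − Pb = 67 − 49 = 18; sellers' price rises by Ps − P* = 78 − 67 = 11.

Buyers gain 18 per unit; sellers gain 11 per unit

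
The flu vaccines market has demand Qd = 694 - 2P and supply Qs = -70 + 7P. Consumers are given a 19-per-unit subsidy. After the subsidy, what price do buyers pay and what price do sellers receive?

Buyers pay 631/9; sellers receive 802/9

Pre-subsidy: 694 - 2P = -70 + 7P gives P* = 764/9, Q* = 4718/9.
With the rebate, buyers effectively pay Pb = Ps − 19, where Ps is the price sellers receive.
Demand in terms of Ps becomes Qd = 694 − 2(Ps − 19) = 732 - 2Ps. Setting this equal to supply: 732 - 2Ps = -70 + 7Ps, so Ps = 802/9.
Buyers pay Pb = 802/9 − 19 = 631/9; Q' = -70 + 7·(802/9) = 4984/9.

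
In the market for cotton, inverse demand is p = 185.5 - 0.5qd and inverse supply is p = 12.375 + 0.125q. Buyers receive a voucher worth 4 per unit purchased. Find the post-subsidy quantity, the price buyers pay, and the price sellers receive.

Pre-subsidy: 185.5 - 0.5q = 12.375 + 0.125q gives q* = 277 and p* = 47.
With the rebate, buyers effectively pay pb = ps − 4, where ps is the price sellers receive.
On the curves, pb = 185.5 - 0.5q and ps = 12.375 + 0.125q; the wedge ps − pb = 4 gives 12.375 + 0.125q − (185.5 - 0.5q) = 4, so q' = 283.4.
Then pb = 185.5 − 0.5·283.4 = 43.8 and ps = 12.375 + 0.125·283.4 = 47.8.

q' = 283.4; buyers pay 43.8; sellers receive 47.8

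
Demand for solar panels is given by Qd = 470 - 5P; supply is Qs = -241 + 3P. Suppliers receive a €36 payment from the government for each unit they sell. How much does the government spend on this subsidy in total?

Government cost = €3352.5

Pre-subsidy: 470 - 5P = -241 + 3P gives P* = 88.875, Q* = 25.625.
With the subsidy, sellers receive Ps = Pb + 36 for each unit, where Pb is the price buyers pay.
Supply in terms of Pb becomes Qs = -241 + 3(Pb + 36) = -133 + 3Pb. Setting this equal to demand: 470 - 5Pb = -133 + 3Pb, so Pb = 75.375.
Sellers receive Ps = 75.375 + 36 = 111.375; Q' = 470 − 5·75.375 = 93.125.
Government outlay = subsidy × quantity = 36 × 93.125 = 3352.5.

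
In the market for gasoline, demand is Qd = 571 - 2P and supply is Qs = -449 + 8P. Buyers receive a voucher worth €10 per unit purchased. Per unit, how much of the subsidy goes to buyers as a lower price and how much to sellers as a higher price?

Pre-subsidy: 571 - 2P = -449 + 8P gives P* = 102, Q* = 367.
With the rebate, buyers effectively pay Pb = Ps − 10, where Ps is the price sellers receive.
Demand in terms of Ps becomes Qd = 571 − 2(Ps − 10) = 591 - 2Ps. Setting this equal to supply: 591 - 2Ps = -449 + 8Ps, so Ps = 104.
Buyers pay Pb = 104 − 10 = 94; Q' = -449 + 8·104 = 383.
Buyers' price falls by P* − Pb = 102 − 94 = 8; sellers' price rises by Ps − P* = 104 − 102 = 2.

Buyers gain €8 per unit; sellers gain €2 per unit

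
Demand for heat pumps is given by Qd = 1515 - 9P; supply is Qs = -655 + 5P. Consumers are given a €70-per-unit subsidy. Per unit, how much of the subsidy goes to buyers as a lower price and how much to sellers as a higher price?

Pre-subsidy: 1515 - 9P = -655 + 5P gives P* = 155, Q* = 120.
With the rebate, buyers effectively pay Pb = Ps − 70, where Ps is the price sellers receive.
Demand in terms of Ps becomes Qd = 1515 − 9(Ps − 70) = 2145 - 9Ps. Setting this equal to supply: 2145 - 9Ps = -655 + 5Ps, so Ps = 200.
Buyers pay Pb = 200 − 70 = 130; Q' = -655 + 5·200 = 345.
Buyers' price falls by P* − Pb = 155 − 130 = 25; sellers' price rises by Ps − P* = 200 − 155 = 45.

Buyers gain €25 per unit; sellers gain €45 per unit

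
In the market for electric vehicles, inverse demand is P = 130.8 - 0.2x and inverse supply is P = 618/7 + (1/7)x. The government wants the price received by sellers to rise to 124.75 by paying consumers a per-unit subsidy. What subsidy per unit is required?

At a seller price of 124.75, quantity supplied is -618 + 7·124.75 = 255.25.
Buyers absorb 255.25 only when they pay Pb = 130.8 − 0.2·255.25 = 79.75.
s = Ps − Pb = 124.75 − 79.75 = 45.

Required subsidy s = 45 per unit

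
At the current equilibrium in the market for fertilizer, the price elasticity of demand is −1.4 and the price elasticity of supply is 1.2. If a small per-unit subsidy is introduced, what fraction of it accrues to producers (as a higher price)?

For a small subsidy around the equilibrium, the benefit split depends on the relative slopes, which at a point are proportional to the elasticities.
Buyer share = εs/(εs + |εd|) = 1.2/(1.2 + 1.4) = 6/13; seller share = |εd|/(εs + |εd|) = 7/13.
So producers capture 7/13 of the subsidy.

Producer share = 7/13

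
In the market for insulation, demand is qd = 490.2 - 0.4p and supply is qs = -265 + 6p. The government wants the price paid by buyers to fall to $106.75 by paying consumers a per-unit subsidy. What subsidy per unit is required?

Required subsidy s = $12 per unit

At a buyer price of 106.75, quantity demanded is 490.2 − 0.4·106.75 = 447.5.
Sellers supply 447.5 only when they receive ps with -265 + 6·ps = 447.5, i.e. ps = 118.75.
s = ps − pb = 118.75 − 106.75 = 12.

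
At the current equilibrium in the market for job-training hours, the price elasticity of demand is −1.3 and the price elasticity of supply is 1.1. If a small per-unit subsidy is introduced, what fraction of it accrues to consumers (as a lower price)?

Consumer share = 11/24

For a small subsidy around the equilibrium, the benefit split depends on the relative slopes, which at a point are proportional to the elasticities.
Buyer share = εs/(εs + |εd|) = 1.1/(1.1 + 1.3) = 11/24; seller share = |εd|/(εs + |εd|) = 13/24.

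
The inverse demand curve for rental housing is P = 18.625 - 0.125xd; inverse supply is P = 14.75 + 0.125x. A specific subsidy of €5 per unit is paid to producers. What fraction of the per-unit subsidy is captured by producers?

Pre-subsidy: 18.625 - 0.125x = 14.75 + 0.125x gives x* = 15.5 and P* = 16.6875.
With the subsidy, sellers receive Ps = Pb + 5 for each unit, where Pb is the price buyers pay.
On the curves, Pb = 18.625 - 0.125x and Ps = 14.75 + 0.125x; the wedge Ps − Pb = 5 gives 14.75 + 0.125x − (18.625 - 0.125x) = 5, so x' = 35.5.
Then Pb = 18.625 − 0.125·35.5 = 14.1875 and Ps = 14.75 + 0.125·35.5 = 19.1875.
Buyers' price falls by P* − Pb = 16.6875 − 14.1875 = 2.5; sellers' price rises by Ps − P* = 19.1875 − 16.6875 = 2.5.
So producers capture 2.5/5 = 0.5 of each unit of subsidy.

Producer share = 0.5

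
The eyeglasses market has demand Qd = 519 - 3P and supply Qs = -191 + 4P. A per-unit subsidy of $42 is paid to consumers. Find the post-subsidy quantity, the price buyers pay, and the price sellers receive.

Pre-subsidy: 519 - 3P = -191 + 4P gives P* = 710/7, Q* = 1503/7.
With the rebate, buyers effectively pay Pb = Ps − 42, where Ps is the price sellers receive.
Demand in terms of Ps becomes Qd = 519 − 3(Ps − 42) = 645 - 3Ps. Setting this equal to supply: 645 - 3Ps = -191 + 4Ps, so Ps = 836/7.
Buyers pay Pb = 836/7 − 42 = 542/7; Q' = -191 + 4·(836/7) = 2007/7.

Q' = 2007/7; buyers pay 542/7; sellers receive 836/7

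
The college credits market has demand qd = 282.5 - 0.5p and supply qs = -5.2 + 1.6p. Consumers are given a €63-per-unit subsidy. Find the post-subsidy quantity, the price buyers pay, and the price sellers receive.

q' = 238; buyers pay €89; sellers receive €152

Pre-subsidy: 282.5 - 0.5p = -5.2 + 1.6p gives p* = 137, q* = 214.
With the rebate, buyers effectively pay pb = ps − 63, where ps is the price sellers receive.
Demand in terms of ps becomes qd = 282.5 − 0.5(ps − 63) = 314 - 0.5ps. Setting this equal to supply: 314 - 0.5ps = -5.2 + 1.6ps, so ps = 152.
Buyers pay pb = 152 − 63 = 89; q' = -5.2 + 1.6·152 = 238.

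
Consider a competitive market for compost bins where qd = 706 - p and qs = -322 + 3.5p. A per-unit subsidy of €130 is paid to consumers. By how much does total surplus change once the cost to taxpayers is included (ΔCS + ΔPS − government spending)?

Pre-subsidy: 706 - p = -322 + 3.5p gives p* = 2056/9, q* = 4298/9.
With the rebate, buyers effectively pay pb = ps − 130, where ps is the price sellers receive.
Demand in terms of ps becomes qd = 706 − 1(ps − 130) = 836 - ps. Setting this equal to supply: 836 - ps = -322 + 3.5ps, so ps = 772/3.
Buyers pay pb = 772/3 − 130 = 382/3; q' = -322 + 3.5·(772/3) = 1736/3.
ΔCS = ½(4298/9 + 1736/3)(2056/9 − 382/3) = 4325230/81; ΔPS = ½(4298/9 + 1736/3)(772/3 − 2056/9) = 1235780/81.
Government spending = 130 × 1736/3 = 225680/3.
Net change = 4325230/81 + 1235780/81 − 225680/3 = -59150/9. The loss equals the DWL triangle ½·130·910/9.

Net change in total surplus = -59150/9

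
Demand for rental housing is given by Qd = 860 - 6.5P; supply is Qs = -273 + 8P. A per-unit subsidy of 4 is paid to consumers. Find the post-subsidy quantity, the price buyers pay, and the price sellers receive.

Pre-subsidy: 860 - 6.5P = -273 + 8P gives P* = 2266/29, Q* = 10211/29.
With the rebate, buyers effectively pay Pb = Ps − 4, where Ps is the price sellers receive.
Demand in terms of Ps becomes Qd = 860 − 6.5(Ps − 4) = 886 - 6.5Ps. Setting this equal to supply: 886 - 6.5Ps = -273 + 8Ps, so Ps = 2318/29.
Buyers pay Pb = 2318/29 − 4 = 2202/29; Q' = -273 + 8·(2318/29) = 10627/29.

Q' = 10627/29; buyers pay 2202/29; sellers receive 2318/29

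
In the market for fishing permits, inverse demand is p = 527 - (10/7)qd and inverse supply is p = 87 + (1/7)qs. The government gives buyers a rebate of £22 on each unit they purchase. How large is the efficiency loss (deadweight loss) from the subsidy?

Deadweight loss = £154

Pre-subsidy: 527 - (10/7)q = 87 + (1/7)q gives q* = 280 and p* = 127.
With the rebate, buyers effectively pay pb = ps − 22, where ps is the price sellers receive.
On the curves, pb = 527 - (10/7)q and ps = 87 + (1/7)q; the wedge ps − pb = 22 gives 87 + (1/7)q − (527 - (10/7)q) = 22, so q' = 294.
Then pb = 527 − (10/7)·294 = 107 and ps = 87 + (1/7)·294 = 129.
The subsidy expands output by 294 − 280 = 14 past the efficient level; on those units the gap between marginal cost and willingness to pay runs from 0 up to 22.
DWL = ½ × 22 × 14 = 154.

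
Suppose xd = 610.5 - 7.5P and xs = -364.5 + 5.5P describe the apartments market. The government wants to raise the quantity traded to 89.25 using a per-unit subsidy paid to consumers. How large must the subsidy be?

At x = 89.25, invert demand for the buyer price: Pb = (610.5 − 89.25)/7.5 = 69.5; invert supply for the seller price: Ps = (89.25 − (-364.5))/5.5 = 82.5.
The subsidy must fill the gap: s = Ps − Pb = 82.5 − 69.5 = 13.

Required subsidy s = 13 per unit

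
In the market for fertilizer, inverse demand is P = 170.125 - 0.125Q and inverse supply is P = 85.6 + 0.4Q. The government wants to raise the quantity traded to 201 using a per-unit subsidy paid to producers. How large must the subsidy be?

At Q = 201, from the demand curve buyers pay Pb = 170.125 − 0.125·201 = 145; from the supply curve sellers need Ps = 85.6 + 0.4·201 = 166.
The subsidy must fill the gap: s = Ps − Pb = 166 − 145 = 21.

Required subsidy s = 21 per unit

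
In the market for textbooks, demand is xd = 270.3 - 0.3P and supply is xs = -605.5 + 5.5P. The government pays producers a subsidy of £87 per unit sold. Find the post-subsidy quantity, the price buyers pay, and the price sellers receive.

Pre-subsidy: 270.3 - 0.3P = -605.5 + 5.5P gives P* = 151, x* = 225.
With the subsidy, sellers receive Ps = Pb + 87 for each unit, where Pb is the price buyers pay.
Supply in terms of Pb becomes xs = -605.5 + 5.5(Pb + 87) = -127 + 5.5Pb. Setting this equal to demand: 270.3 - 0.3Pb = -127 + 5.5Pb, so Pb = 68.5.
Sellers receive Ps = 68.5 + 87 = 155.5; x' = 270.3 − 0.3·68.5 = 249.75.

x' = 249.75; buyers pay £68.5; sellers receive £155.5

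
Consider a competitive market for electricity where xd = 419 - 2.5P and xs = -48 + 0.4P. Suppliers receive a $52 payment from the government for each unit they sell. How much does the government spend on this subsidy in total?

Government cost = 51792/29

Pre-subsidy: 419 - 2.5P = -48 + 0.4P gives P* = 4670/29, x* = 476/29.
With the subsidy, sellers receive Ps = Pb + 52 for each unit, where Pb is the price buyers pay.
Supply in terms of Pb becomes xs = -48 + 0.4(Pb + 52) = -27.2 + 0.4Pb. Setting this equal to demand: 419 - 2.5Pb = -27.2 + 0.4Pb, so Pb = 4462/29.
Sellers receive Ps = 4462/29 + 52 = 5970/29; x' = 419 − 2.5·(4462/29) = 996/29.
Government outlay = subsidy × quantity = 52 × 996/29 = 51792/29.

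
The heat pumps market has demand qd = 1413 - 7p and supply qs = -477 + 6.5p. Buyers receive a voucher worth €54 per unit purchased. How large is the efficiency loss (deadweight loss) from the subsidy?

Deadweight loss = €4914

Pre-subsidy: 1413 - 7p = -477 + 6.5p gives p* = 140, q* = 433.
With the rebate, buyers effectively pay pb = ps − 54, where ps is the price sellers receive.
Demand in terms of ps becomes qd = 1413 − 7(ps − 54) = 1791 - 7ps. Setting this equal to supply: 1791 - 7ps = -477 + 6.5ps, so ps = 168.
Buyers pay pb = 168 − 54 = 114; q' = -477 + 6.5·168 = 615.
The subsidy expands output by 615 − 433 = 182 past the efficient level; on those units the gap between marginal cost and willingness to pay runs from 0 up to 54.
DWL = ½ × 54 × 182 = 4914.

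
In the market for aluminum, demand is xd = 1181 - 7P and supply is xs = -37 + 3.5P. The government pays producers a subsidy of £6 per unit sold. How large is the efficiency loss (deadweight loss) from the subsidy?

Pre-subsidy: 1181 - 7P = -37 + 3.5P gives P* = 116, x* = 369.
With the subsidy, sellers receive Ps = Pb + 6 for each unit, where Pb is the price buyers pay.
Supply in terms of Pb becomes xs = -37 + 3.5(Pb + 6) = -16 + 3.5Pb. Setting this equal to demand: 1181 - 7Pb = -16 + 3.5Pb, so Pb = 114.
Sellers receive Ps = 114 + 6 = 120; x' = 1181 − 7·114 = 383.
The subsidy expands output by 383 − 369 = 14 past the efficient level; on those units the gap between marginal cost and willingness to pay runs from 0 up to 6.
DWL = ½ × 6 × 14 = 42.

Deadweight loss = £42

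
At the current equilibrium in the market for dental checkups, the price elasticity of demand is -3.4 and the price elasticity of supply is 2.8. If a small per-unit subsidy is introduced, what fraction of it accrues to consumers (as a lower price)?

Consumer share = 14/31

For a small subsidy around the equilibrium, the benefit split depends on the relative slopes, which at a point are proportional to the elasticities.
Buyer share = εs/(εs + |εd|) = 2.8/(2.8 + 3.4) = 14/31; seller share = |εd|/(εs + |εd|) = 17/31.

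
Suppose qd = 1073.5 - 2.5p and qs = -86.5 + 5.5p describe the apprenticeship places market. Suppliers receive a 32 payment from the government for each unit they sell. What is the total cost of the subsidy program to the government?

Government cost = 24512

Pre-subsidy: 1073.5 - 2.5p = -86.5 + 5.5p gives p* = 145, q* = 711.
With the subsidy, sellers receive ps = pb + 32 for each unit, where pb is the price buyers pay.
Supply in terms of pb becomes qs = -86.5 + 5.5(pb + 32) = 89.5 + 5.5pb. Setting this equal to demand: 1073.5 - 2.5pb = 89.5 + 5.5pb, so pb = 123.
Sellers receive ps = 123 + 32 = 155; q' = 1073.5 − 2.5·123 = 766.
Government outlay = subsidy × quantity = 32 × 766 = 24512.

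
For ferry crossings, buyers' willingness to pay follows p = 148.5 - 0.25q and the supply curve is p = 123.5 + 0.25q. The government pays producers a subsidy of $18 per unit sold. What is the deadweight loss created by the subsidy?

Pre-subsidy: 148.5 - 0.25q = 123.5 + 0.25q gives q* = 50 and p* = 136.
With the subsidy, sellers receive ps = pb + 18 for each unit, where pb is the price buyers pay.
On the curves, pb = 148.5 - 0.25q and ps = 123.5 + 0.25q; the wedge ps − pb = 18 gives 123.5 + 0.25q − (148.5 - 0.25q) = 18, so q' = 86.
Then pb = 148.5 − 0.25·86 = 127 and ps = 123.5 + 0.25·86 = 145.
The subsidy expands output by 86 − 50 = 36 past the efficient level; on those units the gap between marginal cost and willingness to pay runs from 0 up to 18.
DWL = ½ × 18 × 36 = 324.

Deadweight loss = $324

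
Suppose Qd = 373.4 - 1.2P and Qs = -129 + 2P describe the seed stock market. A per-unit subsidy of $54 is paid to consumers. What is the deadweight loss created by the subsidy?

Deadweight loss = $1093.5

Pre-subsidy: 373.4 - 1.2P = -129 + 2P gives P* = 157, Q* = 185.
With the rebate, buyers effectively pay Pb = Ps − 54, where Ps is the price sellers receive.
Demand in terms of Ps becomes Qd = 373.4 − 1.2(Ps − 54) = 438.2 - 1.2Ps. Setting this equal to supply: 438.2 - 1.2Ps = -129 + 2Ps, so Ps = 177.25.
Buyers pay Pb = 177.25 − 54 = 123.25; Q' = -129 + 2·177.25 = 225.5.
The subsidy expands output by 225.5 − 185 = 40.5 past the efficient level; on those units the gap between marginal cost and willingness to pay runs from 0 up to 54.
DWL = ½ × 54 × 40.5 = 1093.5.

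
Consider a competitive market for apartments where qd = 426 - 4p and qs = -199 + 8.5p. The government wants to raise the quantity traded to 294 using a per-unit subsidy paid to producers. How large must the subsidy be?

Required subsidy s = 25 per unit

At q = 294, invert demand for the buyer price: pb = (426 − 294)/4 = 33; invert supply for the seller price: ps = (294 − (-199))/8.5 = 58.
The subsidy must fill the gap: s = ps − pb = 58 − 33 = 25.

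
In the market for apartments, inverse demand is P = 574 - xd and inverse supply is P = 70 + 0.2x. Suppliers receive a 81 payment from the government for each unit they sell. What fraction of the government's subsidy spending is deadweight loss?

DWL / government spending = 9/130

Pre-subsidy: 574 - x = 70 + 0.2x gives x* = 420 and P* = 154.
With the subsidy, sellers receive Ps = Pb + 81 for each unit, where Pb is the price buyers pay.
On the curves, Pb = 574 - x and Ps = 70 + 0.2x; the wedge Ps − Pb = 81 gives 70 + 0.2x − (574 - x) = 81, so x' = 487.5.
Then Pb = 574 − 1·487.5 = 86.5 and Ps = 70 + 0.2·487.5 = 167.5.
ΔCS = ½(420 + 487.5)(154 − 86.5) = 30628.125; ΔPS = ½(420 + 487.5)(167.5 − 154) = 6125.625.
Government spending = 81 × 487.5 = 39487.5.
DWL = ½ × 81 × (487.5 − 420) = 2733.75; fraction = 2733.75 / 39487.5 = 9/130.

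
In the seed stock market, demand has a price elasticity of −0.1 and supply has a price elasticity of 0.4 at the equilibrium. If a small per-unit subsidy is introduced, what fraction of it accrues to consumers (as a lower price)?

For a small subsidy around the equilibrium, the benefit split depends on the relative slopes, which at a point are proportional to the elasticities.
Buyer share = εs/(εs + |εd|) = 0.4/(0.4 + 0.1) = 0.8; seller share = |εd|/(εs + |εd|) = 0.2.

Consumer share = 0.8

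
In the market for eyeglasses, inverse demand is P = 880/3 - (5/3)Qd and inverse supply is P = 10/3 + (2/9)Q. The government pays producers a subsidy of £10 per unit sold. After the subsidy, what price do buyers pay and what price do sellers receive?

Pre-subsidy: 880/3 - (5/3)Q = 10/3 + (2/9)Q gives Q* = 2610/17 and P* = 1910/51.
With the subsidy, sellers receive Ps = Pb + 10 for each unit, where Pb is the price buyers pay.
On the curves, Pb = 880/3 - (5/3)Q and Ps = 10/3 + (2/9)Q; the wedge Ps − Pb = 10 gives 10/3 + (2/9)Q − (880/3 - (5/3)Q) = 10, so Q' = 2700/17.
Then Pb = 880/3 − (5/3)·(2700/17) = 1460/51 and Ps = 10/3 + (2/9)·(2700/17) = 1970/51.

Buyers pay 1460/51; sellers receive 1970/51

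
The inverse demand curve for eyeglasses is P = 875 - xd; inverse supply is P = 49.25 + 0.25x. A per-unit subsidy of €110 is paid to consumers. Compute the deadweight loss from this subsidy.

Pre-subsidy: 875 - x = 49.25 + 0.25x gives x* = 660.6 and P* = 214.4.
With the rebate, buyers effectively pay Pb = Ps − 110, where Ps is the price sellers receive.
On the curves, Pb = 875 - x and Ps = 49.25 + 0.25x; the wedge Ps − Pb = 110 gives 49.25 + 0.25x − (875 - x) = 110, so x' = 748.6.
Then Pb = 875 − 1·748.6 = 126.4 and Ps = 49.25 + 0.25·748.6 = 236.4.
The subsidy expands output by 748.6 − 660.6 = 88 past the efficient level; on those units the gap between marginal cost and willingness to pay runs from 0 up to 110.
DWL = ½ × 110 × 88 = 4840.

Deadweight loss = €4840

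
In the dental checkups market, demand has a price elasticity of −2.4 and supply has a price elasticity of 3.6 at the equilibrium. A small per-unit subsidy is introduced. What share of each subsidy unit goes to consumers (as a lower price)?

Consumer share = 0.6

For a small subsidy around the equilibrium, the benefit split depends on the relative slopes, which at a point are proportional to the elasticities.
Buyer share = εs/(εs + |εd|) = 3.6/(3.6 + 2.4) = 0.6; seller share = |εd|/(εs + |εd|) = 0.4.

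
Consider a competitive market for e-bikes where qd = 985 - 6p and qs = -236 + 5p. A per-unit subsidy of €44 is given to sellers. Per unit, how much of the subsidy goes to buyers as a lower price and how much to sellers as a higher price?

Buyers gain €20 per unit; sellers gain €24 per unit

Pre-subsidy: 985 - 6p = -236 + 5p gives p* = 111, q* = 319.
With the subsidy, sellers receive ps = pb + 44 for each unit, where pb is the price buyers pay.
Supply in terms of pb becomes qs = -236 + 5(pb + 44) = -16 + 5pb. Setting this equal to demand: 985 - 6pb = -16 + 5pb, so pb = 91.
Sellers receive ps = 91 + 44 = 135; q' = 985 − 6·91 = 439.
Buyers' price falls by p* − pb = 111 − 91 = 20; sellers' price rises by ps − p* = 135 − 111 = 24.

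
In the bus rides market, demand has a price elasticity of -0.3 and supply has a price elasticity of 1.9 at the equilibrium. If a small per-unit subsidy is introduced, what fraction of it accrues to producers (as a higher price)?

For a small subsidy around the equilibrium, the benefit split depends on the relative slopes, which at a point are proportional to the elasticities.
Buyer share = εs/(εs + |εd|) = 1.9/(1.9 + 0.3) = 19/22; seller share = |εd|/(εs + |εd|) = 3/22.
So producers capture 3/22 of the subsidy.

Producer share = 3/22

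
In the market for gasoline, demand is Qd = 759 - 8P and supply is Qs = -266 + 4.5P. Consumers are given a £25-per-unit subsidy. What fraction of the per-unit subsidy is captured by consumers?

Pre-subsidy: 759 - 8P = -266 + 4.5P gives P* = 82, Q* = 103.
With the rebate, buyers effectively pay Pb = Ps − 25, where Ps is the price sellers receive.
Demand in terms of Ps becomes Qd = 759 − 8(Ps − 25) = 959 - 8Ps. Setting this equal to supply: 959 - 8Ps = -266 + 4.5Ps, so Ps = 98.
Buyers pay Pb = 98 − 25 = 73; Q' = -266 + 4.5·98 = 175.
Buyers' price falls by P* − Pb = 82 − 73 = 9; sellers' price rises by Ps − P* = 98 − 82 = 16.
So consumers capture 9/25 = 0.36 of each unit of subsidy.

Consumer share = 0.36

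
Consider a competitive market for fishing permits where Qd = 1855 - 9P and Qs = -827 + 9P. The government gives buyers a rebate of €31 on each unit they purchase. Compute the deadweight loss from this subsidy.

Deadweight loss = €2162.25

Pre-subsidy: 1855 - 9P = -827 + 9P gives P* = 149, Q* = 514.
With the rebate, buyers effectively pay Pb = Ps − 31, where Ps is the price sellers receive.
Demand in terms of Ps becomes Qd = 1855 − 9(Ps − 31) = 2134 - 9Ps. Setting this equal to supply: 2134 - 9Ps = -827 + 9Ps, so Ps = 164.5.
Buyers pay Pb = 164.5 − 31 = 133.5; Q' = -827 + 9·164.5 = 653.5.
The subsidy expands output by 653.5 − 514 = 139.5 past the efficient level; on those units the gap between marginal cost and willingness to pay runs from 0 up to 31.
DWL = ½ × 31 × 139.5 = 2162.25.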